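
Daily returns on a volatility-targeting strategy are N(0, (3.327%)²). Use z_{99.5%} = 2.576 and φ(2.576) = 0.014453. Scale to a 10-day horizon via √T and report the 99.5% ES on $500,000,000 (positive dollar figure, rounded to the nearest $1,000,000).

σ_{10d} = 3.327% × √10 = 10.521%.
ES multiplier = φ(z)/(1−α) = 0.014453/0.005 = 2.891.
ES = 10.521% × 2.891 = 30.416%; on $500,000,000: $152,080,000.

$152,000,000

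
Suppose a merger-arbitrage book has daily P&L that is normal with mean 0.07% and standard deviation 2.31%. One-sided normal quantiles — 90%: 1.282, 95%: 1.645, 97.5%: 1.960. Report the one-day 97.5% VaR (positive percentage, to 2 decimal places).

4.46%

VaR = −μ + z·σ = −(0.07%) + 1.960 × 2.31% = 4.458%.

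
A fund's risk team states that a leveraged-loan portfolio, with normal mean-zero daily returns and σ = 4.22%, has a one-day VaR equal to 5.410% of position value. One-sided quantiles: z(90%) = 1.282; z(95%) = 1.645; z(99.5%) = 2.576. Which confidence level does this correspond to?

Implied z = VaR/σ = 5.410 / 4.22 = 1.282.
This matches z(90%) = 1.282.

90%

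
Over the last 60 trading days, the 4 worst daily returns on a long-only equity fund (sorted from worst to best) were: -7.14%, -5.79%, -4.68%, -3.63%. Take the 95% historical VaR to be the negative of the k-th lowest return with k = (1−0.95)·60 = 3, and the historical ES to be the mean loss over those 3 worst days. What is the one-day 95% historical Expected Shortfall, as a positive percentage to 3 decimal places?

The 3 worst returns sum to -17.61%.
ES = −(-17.61%) / 3 = 5.87% ≈ 5.870%.

5.870%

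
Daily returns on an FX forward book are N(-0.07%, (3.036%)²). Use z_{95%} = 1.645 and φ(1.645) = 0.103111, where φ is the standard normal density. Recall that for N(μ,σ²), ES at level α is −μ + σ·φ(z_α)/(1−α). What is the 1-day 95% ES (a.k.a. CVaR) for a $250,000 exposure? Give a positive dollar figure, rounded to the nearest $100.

$15,800

Tail multiplier: φ(z)/(1−α) = 0.103111 / 0.05 = 2.062.
ES = −(-0.07%) + 3.036% × 2.062 = 6.330%.
On $250,000: 0.06330 × $250,000 = $15,825.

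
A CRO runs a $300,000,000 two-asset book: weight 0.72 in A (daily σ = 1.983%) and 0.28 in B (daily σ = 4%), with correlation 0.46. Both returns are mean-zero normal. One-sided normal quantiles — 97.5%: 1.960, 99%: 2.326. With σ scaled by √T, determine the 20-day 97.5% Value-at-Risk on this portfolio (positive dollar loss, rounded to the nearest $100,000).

σ_p = √(0.72²·1.983² + 0.28²·4² + 2·0.46·0.72·0.28·1.983·4) = 2.183%.
σ_{20d} = 2.183% × √20 = 9.763%.
VaR = 1.960 × 9.763% = 19.135%; on $300,000,000 that is $57,405,000.

$57,400,000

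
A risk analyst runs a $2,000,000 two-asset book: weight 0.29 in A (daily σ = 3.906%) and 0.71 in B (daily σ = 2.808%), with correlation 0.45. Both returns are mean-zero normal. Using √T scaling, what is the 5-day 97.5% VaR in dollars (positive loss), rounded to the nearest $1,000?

σ_p = √(0.29²·3.906² + 0.71²·2.808² + 2·0.45·0.29·0.71·3.906·2.808) = 2.700%.
σ_{5d} = 2.700% × √5 = 6.037%.
z(97.5%) = 1.960.
VaR = 1.960 × 6.037% = 11.833%; on $2,000,000 that is $236,660.

$237,000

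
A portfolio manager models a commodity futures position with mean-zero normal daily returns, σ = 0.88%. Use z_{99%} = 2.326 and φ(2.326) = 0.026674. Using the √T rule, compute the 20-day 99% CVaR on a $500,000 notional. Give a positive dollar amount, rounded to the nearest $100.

σ_{20d} = 0.88% × √20 = 3.935%.
ES multiplier = φ(z)/(1−α) = 0.026674/0.01 = 2.667.
ES = 3.935% × 2.667 = 10.495%; on $500,000: $52,475.

$52,500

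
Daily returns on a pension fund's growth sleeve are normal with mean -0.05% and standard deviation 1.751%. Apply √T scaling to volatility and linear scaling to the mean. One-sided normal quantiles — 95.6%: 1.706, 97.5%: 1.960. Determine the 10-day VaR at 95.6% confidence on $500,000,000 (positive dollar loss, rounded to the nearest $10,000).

σ_{10d} = 1.751% × √10 = 5.537%; μ_{10d} = 10 × -0.05% = -0.500%.
VaR = −(-0.500%) + 1.706 × 5.537% = 9.946%.
On $500,000,000: 0.09946 × $500,000,000 = $49,730,000.

$49,730,000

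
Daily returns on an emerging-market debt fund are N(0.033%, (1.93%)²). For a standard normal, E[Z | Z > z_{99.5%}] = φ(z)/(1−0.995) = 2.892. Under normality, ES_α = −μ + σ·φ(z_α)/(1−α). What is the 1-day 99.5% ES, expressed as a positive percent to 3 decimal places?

5.549%

ES = −(0.033%) + 1.93% × 2.892 = 5.549%.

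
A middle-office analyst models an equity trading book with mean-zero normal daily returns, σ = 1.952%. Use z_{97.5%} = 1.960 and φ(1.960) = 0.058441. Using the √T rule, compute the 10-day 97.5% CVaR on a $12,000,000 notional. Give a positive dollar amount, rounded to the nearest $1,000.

σ_{10d} = 1.952% × √10 = 6.173%.
ES multiplier = φ(z)/(1−α) = 0.058441/0.025 = 2.338.
ES = 6.173% × 2.338 = 14.432%; on $12,000,000: $1,731,840.

$1,732,000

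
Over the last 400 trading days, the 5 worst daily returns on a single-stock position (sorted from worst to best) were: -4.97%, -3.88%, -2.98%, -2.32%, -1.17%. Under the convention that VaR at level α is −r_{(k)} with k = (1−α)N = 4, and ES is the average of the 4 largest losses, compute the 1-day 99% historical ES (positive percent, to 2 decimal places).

The 4 worst returns sum to -14.15%.
ES = −(-14.15%) / 4 = 3.5375% ≈ 3.54%.

3.54%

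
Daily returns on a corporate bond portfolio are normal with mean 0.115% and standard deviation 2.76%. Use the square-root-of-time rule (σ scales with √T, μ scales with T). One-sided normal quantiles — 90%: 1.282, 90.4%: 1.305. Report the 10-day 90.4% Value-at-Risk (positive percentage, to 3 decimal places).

σ_{10d} = 2.76% × √10 = 8.728%; μ_{10d} = 10 × 0.115% = 1.150%.
VaR = −(1.150%) + 1.305 × 8.728% = 10.240%.

10.240%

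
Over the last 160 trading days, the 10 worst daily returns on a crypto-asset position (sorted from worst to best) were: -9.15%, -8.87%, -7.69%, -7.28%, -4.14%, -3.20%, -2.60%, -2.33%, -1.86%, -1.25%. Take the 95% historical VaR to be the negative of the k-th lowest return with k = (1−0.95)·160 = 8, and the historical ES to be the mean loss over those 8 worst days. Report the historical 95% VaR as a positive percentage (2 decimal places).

2.33%

k = 8; the 8th lowest return is -2.33%, so VaR = 2.33%.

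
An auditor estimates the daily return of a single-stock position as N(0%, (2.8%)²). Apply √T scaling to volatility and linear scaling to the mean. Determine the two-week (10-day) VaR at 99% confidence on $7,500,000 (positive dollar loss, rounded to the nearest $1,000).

$1,545,000

At 99%, z = 2.326.
σ_{10d} = 2.8% × √10 = 8.854%.
VaR = 2.326 × 8.854% = 20.594%.
On $7,500,000: 0.20594 × $7,500,000 = $1,544,550.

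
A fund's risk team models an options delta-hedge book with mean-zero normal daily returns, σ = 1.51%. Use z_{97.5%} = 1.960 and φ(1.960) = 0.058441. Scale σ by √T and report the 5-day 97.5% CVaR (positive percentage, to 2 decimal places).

σ_{5d} = 1.51% × √5 = 3.376%.
ES multiplier = φ(z)/(1−α) = 0.058441/0.025 = 2.338.
ES = 3.376% × 2.338 = 7.893%.

7.89%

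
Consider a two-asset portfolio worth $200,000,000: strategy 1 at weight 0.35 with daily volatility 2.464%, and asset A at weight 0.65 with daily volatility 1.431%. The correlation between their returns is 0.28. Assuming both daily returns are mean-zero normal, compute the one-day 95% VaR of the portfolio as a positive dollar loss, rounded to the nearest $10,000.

$4,720,000

σ_p² = 0.35²·2.464² + 0.65²·1.431² + 2·0.28·0.35·0.65·2.464·1.431 = 2.0581 (%²).
σ_p = √2.0581 = 1.435%.
At 95%, z = 1.645.
VaR = 1.645 × 1.435% = 2.361%; on $200,000,000 that is $4,722,000.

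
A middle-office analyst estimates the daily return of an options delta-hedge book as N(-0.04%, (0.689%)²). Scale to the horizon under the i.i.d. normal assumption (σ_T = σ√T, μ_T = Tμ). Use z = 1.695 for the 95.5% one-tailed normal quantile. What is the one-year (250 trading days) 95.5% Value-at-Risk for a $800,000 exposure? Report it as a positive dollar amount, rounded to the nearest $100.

$227,700

σ_{250d} = 0.689% × √250 = 10.894%; μ_{250d} = 250 × -0.04% = -10.000%.
VaR = −(-10.000%) + 1.695 × 10.894% = 28.465%.
On $800,000: 0.28465 × $800,000 = $227,720.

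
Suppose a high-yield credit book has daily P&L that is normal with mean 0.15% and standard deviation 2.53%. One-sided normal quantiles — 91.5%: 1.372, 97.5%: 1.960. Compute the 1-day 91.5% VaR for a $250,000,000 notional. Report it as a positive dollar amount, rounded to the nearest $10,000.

VaR = −μ + z·σ = −(0.15%) + 1.372 × 2.53% = 3.321%.
On $250,000,000: 0.03321 × $250,000,000 = $8,302,500.

$8,300,000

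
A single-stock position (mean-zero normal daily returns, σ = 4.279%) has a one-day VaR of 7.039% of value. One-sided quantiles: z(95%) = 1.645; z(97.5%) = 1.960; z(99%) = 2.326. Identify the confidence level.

95%

Implied z = VaR/σ = 7.039 / 4.279 = 1.645.
This matches z(95%) = 1.645.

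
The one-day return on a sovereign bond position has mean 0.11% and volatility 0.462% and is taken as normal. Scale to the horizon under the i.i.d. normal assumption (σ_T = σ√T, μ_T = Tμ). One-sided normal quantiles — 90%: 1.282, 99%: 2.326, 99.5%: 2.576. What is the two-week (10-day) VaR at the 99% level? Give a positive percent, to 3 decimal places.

2.298%

σ_{10d} = 0.462% × √10 = 1.461%; μ_{10d} = 10 × 0.11% = 1.100%.
VaR = −(1.100%) + 2.326 × 1.461% = 2.298%.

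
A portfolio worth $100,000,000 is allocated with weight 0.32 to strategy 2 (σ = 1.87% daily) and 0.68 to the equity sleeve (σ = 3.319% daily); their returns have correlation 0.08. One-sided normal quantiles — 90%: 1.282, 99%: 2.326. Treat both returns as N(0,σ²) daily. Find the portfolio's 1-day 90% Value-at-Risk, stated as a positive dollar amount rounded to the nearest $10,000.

σ_p² = 0.32²·1.87² + 0.68²·3.319² + 2·0.08·0.32·0.68·1.87·3.319 = 5.6679 (%²).
σ_p = √5.6679 = 2.381%.
VaR = 1.282 × 2.381% = 3.052%; on $100,000,000 that is $3,052,000.

$3,050,000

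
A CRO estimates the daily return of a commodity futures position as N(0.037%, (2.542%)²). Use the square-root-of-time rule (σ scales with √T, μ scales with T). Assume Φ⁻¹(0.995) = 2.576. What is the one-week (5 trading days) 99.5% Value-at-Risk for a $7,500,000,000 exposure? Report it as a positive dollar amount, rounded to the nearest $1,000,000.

$1,084,000,000

σ_{5d} = 2.542% × √5 = 5.684%; μ_{5d} = 5 × 0.037% = 0.185%.
VaR = −(0.185%) + 2.576 × 5.684% = 14.457%.
On $7,500,000,000: 0.14457 × $7,500,000,000 = $1,084,275,000.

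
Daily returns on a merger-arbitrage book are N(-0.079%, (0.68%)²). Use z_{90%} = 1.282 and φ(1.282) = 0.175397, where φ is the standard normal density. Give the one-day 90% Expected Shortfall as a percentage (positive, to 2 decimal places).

Tail multiplier: φ(z)/(1−α) = 0.175397 / 0.1 = 1.754.
ES = −(-0.079%) + 0.68% × 1.754 = 1.272%.

1.27%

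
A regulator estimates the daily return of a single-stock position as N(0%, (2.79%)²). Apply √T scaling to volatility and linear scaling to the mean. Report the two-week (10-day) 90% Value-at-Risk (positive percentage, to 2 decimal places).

11.31%

At 90%, z = 1.282.
σ_{10d} = 2.79% × √10 = 8.823%.
VaR = 1.282 × 8.823% = 11.311%.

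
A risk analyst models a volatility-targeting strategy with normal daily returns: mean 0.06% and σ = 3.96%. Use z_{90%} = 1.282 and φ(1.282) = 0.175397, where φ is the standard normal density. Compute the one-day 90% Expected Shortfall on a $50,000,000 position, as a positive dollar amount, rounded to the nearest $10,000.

$3,440,000

Tail multiplier: φ(z)/(1−α) = 0.175397 / 0.1 = 1.754.
ES = −(0.06%) + 3.96% × 1.754 = 6.886%.
On $50,000,000: 0.06886 × $50,000,000 = $3,443,000.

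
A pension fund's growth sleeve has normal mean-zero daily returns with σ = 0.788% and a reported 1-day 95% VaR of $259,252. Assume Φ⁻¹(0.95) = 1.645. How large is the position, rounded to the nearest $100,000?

$20,000,000

VaR as a fraction of value: z·σ = 1.645 × 0.788% = 1.29626%.
Position = $259,252 / 0.0129626 = $20,000,000.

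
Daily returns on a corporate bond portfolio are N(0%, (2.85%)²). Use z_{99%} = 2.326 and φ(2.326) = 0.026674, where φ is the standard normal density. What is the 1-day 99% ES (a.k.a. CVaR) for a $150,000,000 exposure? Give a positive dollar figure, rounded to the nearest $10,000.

Tail multiplier: φ(z)/(1−α) = 0.026674 / 0.01 = 2.667.
ES = 2.85% × 2.667 = 7.601%.
On $150,000,000: 0.07601 × $150,000,000 = $11,401,500.

$11,400,000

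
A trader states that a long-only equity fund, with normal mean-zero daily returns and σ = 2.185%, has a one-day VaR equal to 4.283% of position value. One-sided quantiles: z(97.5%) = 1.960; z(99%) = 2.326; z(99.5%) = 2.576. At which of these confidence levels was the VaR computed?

Implied z = VaR/σ = 4.283 / 2.185 = 1.960.
This matches z(97.5%) = 1.960.

97.5%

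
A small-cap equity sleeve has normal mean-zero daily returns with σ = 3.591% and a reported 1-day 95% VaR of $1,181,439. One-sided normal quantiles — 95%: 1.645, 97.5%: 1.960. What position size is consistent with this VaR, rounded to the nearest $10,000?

VaR as a fraction of value: z·σ = 1.645 × 3.591% = 5.90719%.
Position = $1,181,439 / 0.0590719 = $20,000,000.

$20,000,000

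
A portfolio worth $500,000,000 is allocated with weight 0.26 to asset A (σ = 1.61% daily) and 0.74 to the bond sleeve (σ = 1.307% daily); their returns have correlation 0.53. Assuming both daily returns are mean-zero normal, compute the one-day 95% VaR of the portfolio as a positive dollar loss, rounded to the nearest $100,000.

$10,200,000

σ_p² = 0.26²·1.61² + 0.74²·1.307² + 2·0.53·0.26·0.74·1.61·1.307 = 1.5398 (%²).
σ_p = √1.5398 = 1.241%.
At 95%, z = 1.645.
VaR = 1.645 × 1.241% = 2.041%; on $500,000,000 that is $10,205,000.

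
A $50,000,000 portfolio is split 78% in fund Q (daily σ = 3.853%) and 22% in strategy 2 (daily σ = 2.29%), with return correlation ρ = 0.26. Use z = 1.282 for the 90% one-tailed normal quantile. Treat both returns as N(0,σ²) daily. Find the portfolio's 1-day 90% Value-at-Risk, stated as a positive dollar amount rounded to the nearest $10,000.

$2,030,000

σ_p² = 0.78²·3.853² + 0.22²·2.29² + 2·0.26·0.78·0.22·3.853·2.29 = 10.0732 (%²).
σ_p = √10.0732 = 3.174%.
VaR = 1.282 × 3.174% = 4.069%; on $50,000,000 that is $2,034,500.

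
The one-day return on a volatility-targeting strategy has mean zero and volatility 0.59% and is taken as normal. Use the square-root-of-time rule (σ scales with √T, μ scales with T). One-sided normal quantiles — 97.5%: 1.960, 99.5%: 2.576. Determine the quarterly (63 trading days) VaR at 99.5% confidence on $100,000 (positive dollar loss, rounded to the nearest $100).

σ_{63d} = 0.59% × √63 = 4.683%.
VaR = 2.576 × 4.683% = 12.063%.
On $100,000: 0.12063 × $100,000 = $12,063.

$12,100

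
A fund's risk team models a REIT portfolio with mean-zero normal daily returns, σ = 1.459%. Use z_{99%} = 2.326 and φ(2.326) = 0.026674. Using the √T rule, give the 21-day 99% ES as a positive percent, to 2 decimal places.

σ_{21d} = 1.459% × √21 = 6.686%.
ES multiplier = φ(z)/(1−α) = 0.026674/0.01 = 2.667.
ES = 6.686% × 2.667 = 17.832%.

17.83%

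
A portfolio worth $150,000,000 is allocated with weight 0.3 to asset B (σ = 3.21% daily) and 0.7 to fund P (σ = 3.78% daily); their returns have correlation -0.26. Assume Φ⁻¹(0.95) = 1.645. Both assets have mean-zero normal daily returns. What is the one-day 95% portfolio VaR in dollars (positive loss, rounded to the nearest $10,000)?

σ_p² = 0.3²·3.21² + 0.7²·3.78² + 2·-0.26·0.3·0.7·3.21·3.78 = 6.6037 (%²).
σ_p = √6.6037 = 2.570%.
VaR = 1.645 × 2.570% = 4.228%; on $150,000,000 that is $6,342,000.

$6,340,000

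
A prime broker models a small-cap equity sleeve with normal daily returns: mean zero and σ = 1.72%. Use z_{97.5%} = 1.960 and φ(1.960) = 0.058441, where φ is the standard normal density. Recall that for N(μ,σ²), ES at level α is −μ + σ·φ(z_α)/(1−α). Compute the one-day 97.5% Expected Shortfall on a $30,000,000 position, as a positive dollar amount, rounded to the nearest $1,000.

$1,206,000

Tail multiplier: φ(z)/(1−α) = 0.058441 / 0.025 = 2.338.
ES = 1.72% × 2.338 = 4.021%.
On $30,000,000: 0.04021 × $30,000,000 = $1,206,300.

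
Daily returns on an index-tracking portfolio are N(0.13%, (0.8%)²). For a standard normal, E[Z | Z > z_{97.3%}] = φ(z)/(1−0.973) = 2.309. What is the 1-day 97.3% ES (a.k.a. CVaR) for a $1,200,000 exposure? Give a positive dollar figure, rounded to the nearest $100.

ES = −(0.13%) + 0.8% × 2.309 = 1.717%.
On $1,200,000: 0.01717 × $1,200,000 = $20,604.

$20,600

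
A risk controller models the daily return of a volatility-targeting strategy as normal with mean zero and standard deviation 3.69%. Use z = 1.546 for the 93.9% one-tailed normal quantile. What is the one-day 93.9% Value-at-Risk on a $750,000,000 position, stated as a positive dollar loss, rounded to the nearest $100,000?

VaR = z·σ = 1.546 × 3.69% = 5.705%.
On $750,000,000: 0.05705 × $750,000,000 = $42,787,500.

$42,800,000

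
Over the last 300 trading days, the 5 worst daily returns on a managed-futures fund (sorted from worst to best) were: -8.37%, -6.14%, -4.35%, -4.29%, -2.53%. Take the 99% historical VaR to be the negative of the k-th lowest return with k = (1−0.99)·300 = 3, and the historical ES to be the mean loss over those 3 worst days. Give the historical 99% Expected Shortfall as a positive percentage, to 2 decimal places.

6.29%

The 3 worst returns sum to -18.86%.
ES = −(-18.86%) / 3 = 6.2866…% ≈ 6.29%.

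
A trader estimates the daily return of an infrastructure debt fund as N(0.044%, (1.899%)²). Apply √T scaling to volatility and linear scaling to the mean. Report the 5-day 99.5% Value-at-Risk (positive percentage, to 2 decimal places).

At 99.5%, z = 2.576.
σ_{5d} = 1.899% × √5 = 4.246%; μ_{5d} = 5 × 0.044% = 0.220%.
VaR = −(0.220%) + 2.576 × 4.246% = 10.718%.

10.72%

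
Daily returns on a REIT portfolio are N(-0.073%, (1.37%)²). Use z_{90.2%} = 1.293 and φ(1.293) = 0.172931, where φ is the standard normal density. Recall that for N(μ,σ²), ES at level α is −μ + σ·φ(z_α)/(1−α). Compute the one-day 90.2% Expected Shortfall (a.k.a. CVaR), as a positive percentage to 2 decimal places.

Tail multiplier: φ(z)/(1−α) = 0.172931 / 0.098 = 1.765.
ES = −(-0.073%) + 1.37% × 1.765 = 2.491%.

2.49%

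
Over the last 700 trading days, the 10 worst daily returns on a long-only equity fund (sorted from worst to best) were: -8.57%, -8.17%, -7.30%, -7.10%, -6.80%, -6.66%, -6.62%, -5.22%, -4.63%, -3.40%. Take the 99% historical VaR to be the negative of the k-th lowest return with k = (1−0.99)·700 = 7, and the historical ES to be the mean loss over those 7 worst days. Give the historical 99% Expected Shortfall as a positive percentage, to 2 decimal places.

The 7 worst returns sum to -51.22%.
ES = −(-51.22%) / 7 = 7.3171…% ≈ 7.32%.

7.32%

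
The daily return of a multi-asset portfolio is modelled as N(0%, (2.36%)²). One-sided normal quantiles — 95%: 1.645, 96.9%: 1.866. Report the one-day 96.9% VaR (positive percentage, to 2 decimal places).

VaR = z·σ = 1.866 × 2.36% = 4.404%.

4.40%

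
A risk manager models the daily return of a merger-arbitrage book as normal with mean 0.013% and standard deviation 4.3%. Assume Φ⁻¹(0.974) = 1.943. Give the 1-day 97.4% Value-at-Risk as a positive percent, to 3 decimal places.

8.342%

VaR = −μ + z·σ = −(0.013%) + 1.943 × 4.3% = 8.342%.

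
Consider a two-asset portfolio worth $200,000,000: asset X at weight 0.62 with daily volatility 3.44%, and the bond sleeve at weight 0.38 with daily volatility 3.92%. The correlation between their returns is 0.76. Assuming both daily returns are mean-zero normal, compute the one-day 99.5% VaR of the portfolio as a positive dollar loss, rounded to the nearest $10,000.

σ_p² = 0.62²·3.44² + 0.38²·3.92² + 2·0.76·0.62·0.38·3.44·3.92 = 11.5968 (%²).
σ_p = √11.5968 = 3.405%.
At 99.5%, z = 2.576.
VaR = 2.576 × 3.405% = 8.771%; on $200,000,000 that is $17,542,000.

$17,540,000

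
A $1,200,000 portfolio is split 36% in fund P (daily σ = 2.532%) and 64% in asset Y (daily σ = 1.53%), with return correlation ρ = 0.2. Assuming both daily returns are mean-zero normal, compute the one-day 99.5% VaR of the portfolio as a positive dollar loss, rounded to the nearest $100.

$45,300

σ_p² = 0.36²·2.532² + 0.64²·1.53² + 2·0.2·0.36·0.64·2.532·1.53 = 2.1467 (%²).
σ_p = √2.1467 = 1.465%.
At 99.5%, z = 2.576.
VaR = 2.576 × 1.465% = 3.774%; on $1,200,000 that is $45,288.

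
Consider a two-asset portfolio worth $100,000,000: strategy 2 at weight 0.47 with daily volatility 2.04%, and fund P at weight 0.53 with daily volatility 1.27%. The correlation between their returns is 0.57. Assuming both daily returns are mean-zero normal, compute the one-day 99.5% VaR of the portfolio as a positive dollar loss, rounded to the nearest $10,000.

$3,740,000

σ_p² = 0.47²·2.04² + 0.53²·1.27² + 2·0.57·0.47·0.53·2.04·1.27 = 2.1081 (%²).
σ_p = √2.1081 = 1.452%.
At 99.5%, z = 2.576.
VaR = 2.576 × 1.452% = 3.740%; on $100,000,000 that is $3,740,000.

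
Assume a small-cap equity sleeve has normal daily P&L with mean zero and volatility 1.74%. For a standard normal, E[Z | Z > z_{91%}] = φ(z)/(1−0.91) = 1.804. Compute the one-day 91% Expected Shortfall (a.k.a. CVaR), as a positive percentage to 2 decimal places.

3.14%

ES = 1.74% × 1.804 = 3.139%.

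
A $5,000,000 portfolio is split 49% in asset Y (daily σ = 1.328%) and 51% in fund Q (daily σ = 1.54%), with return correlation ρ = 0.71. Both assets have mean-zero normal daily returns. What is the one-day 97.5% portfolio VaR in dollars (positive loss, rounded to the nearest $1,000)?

σ_p² = 0.49²·1.328² + 0.51²·1.54² + 2·0.71·0.49·0.51·1.328·1.54 = 1.7660 (%²).
σ_p = √1.7660 = 1.329%.
At 97.5%, z = 1.960.
VaR = 1.960 × 1.329% = 2.605%; on $5,000,000 that is $130,250.

$130,000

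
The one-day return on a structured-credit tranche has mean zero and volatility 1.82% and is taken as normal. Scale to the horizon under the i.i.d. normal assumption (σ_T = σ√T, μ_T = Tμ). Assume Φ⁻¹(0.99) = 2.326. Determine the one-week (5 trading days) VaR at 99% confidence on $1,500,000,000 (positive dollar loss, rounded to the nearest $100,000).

σ_{5d} = 1.82% × √5 = 4.070%.
VaR = 2.326 × 4.070% = 9.467%.
On $1,500,000,000: 0.09467 × $1,500,000,000 = $142,005,000.

$142,000,000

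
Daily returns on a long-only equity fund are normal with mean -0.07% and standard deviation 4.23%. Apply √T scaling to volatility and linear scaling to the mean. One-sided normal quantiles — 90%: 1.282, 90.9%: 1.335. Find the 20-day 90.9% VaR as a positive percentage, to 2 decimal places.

26.65%

σ_{20d} = 4.23% × √20 = 18.917%; μ_{20d} = 20 × -0.07% = -1.400%.
VaR = −(-1.400%) + 1.335 × 18.917% = 26.654%.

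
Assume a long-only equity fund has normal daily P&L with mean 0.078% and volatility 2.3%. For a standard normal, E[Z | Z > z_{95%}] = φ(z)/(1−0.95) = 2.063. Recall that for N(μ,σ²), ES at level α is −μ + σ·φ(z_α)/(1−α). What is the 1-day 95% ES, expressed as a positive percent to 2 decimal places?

4.67%

ES = −(0.078%) + 2.3% × 2.063 = 4.667%.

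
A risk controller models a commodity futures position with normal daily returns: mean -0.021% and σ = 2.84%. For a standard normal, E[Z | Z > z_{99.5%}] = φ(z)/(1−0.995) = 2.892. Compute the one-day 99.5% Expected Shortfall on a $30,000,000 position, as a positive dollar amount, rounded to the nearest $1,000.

$2,470,000

ES = −(-0.021%) + 2.84% × 2.892 = 8.234%.
On $30,000,000: 0.08234 × $30,000,000 = $2,470,200.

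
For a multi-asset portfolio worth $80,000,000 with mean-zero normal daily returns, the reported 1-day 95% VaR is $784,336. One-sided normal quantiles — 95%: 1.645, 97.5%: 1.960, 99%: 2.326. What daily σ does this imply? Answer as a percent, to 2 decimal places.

0.60%

VaR as a fraction: $784,336 / $80,000,000 = 0.980%.
σ = VaR / z = 0.980% / 1.645 = 0.596%.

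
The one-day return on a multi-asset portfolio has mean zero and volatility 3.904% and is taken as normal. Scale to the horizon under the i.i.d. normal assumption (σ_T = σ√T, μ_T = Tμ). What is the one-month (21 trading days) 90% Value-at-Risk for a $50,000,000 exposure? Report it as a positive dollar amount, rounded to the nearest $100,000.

At 90%, z = 1.282.
σ_{21d} = 3.904% × √21 = 17.890%.
VaR = 1.282 × 17.890% = 22.935%.
On $50,000,000: 0.22935 × $50,000,000 = $11,467,500.

$11,500,000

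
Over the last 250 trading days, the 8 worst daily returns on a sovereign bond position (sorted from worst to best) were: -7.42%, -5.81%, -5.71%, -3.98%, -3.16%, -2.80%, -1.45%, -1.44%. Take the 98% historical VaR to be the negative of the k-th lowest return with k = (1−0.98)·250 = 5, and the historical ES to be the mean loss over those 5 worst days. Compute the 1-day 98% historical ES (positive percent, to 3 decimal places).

5.216%

The 5 worst returns sum to -26.08%.
ES = −(-26.08%) / 5 = 5.216%.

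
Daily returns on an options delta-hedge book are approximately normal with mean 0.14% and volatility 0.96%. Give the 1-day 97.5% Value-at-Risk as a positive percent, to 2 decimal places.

At 97.5% one-sided, z = 1.960.
VaR = −μ + z·σ = −(0.14%) + 1.960 × 0.96% = 1.742%.

1.74%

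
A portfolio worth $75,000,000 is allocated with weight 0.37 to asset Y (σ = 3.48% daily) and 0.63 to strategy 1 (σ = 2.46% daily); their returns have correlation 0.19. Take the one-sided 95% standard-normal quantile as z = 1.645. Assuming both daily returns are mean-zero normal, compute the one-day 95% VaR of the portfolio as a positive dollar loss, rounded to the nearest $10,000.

$2,710,000

σ_p² = 0.37²·3.48² + 0.63²·2.46² + 2·0.19·0.37·0.63·3.48·2.46 = 4.8181 (%²).
σ_p = √4.8181 = 2.195%.
VaR = 1.645 × 2.195% = 3.611%; on $75,000,000 that is $2,708,250.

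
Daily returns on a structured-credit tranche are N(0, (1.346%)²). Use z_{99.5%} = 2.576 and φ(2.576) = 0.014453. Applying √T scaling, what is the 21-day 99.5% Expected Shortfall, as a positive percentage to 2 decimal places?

17.83%

σ_{21d} = 1.346% × √21 = 6.168%.
ES multiplier = φ(z)/(1−α) = 0.014453/0.005 = 2.891.
ES = 6.168% × 2.891 = 17.832%.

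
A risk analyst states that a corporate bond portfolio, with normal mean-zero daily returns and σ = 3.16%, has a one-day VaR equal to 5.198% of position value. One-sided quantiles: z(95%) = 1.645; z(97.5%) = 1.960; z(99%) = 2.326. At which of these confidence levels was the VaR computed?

95%

Implied z = VaR/σ = 5.198 / 3.16 = 1.645.
This matches z(95%) = 1.645.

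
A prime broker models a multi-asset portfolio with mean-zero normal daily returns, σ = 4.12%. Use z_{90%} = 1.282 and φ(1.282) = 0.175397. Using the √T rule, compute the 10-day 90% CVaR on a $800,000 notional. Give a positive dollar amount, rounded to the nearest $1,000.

σ_{10d} = 4.12% × √10 = 13.029%.
ES multiplier = φ(z)/(1−α) = 0.175397/0.1 = 1.754.
ES = 13.029% × 1.754 = 22.853%; on $800,000: $182,824.

$183,000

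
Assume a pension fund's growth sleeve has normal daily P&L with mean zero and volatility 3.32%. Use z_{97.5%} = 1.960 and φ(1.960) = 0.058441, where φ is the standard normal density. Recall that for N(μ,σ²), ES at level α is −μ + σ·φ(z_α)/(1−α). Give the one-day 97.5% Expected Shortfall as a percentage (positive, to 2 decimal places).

7.76%

Tail multiplier: φ(z)/(1−α) = 0.058441 / 0.025 = 2.338.
ES = 3.32% × 2.338 = 7.762%.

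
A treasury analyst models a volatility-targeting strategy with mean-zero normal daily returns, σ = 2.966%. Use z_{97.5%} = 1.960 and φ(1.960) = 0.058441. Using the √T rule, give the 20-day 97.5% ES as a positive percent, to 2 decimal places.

σ_{20d} = 2.966% × √20 = 13.264%.
ES multiplier = φ(z)/(1−α) = 0.058441/0.025 = 2.338.
ES = 13.264% × 2.338 = 31.011%.

31.01%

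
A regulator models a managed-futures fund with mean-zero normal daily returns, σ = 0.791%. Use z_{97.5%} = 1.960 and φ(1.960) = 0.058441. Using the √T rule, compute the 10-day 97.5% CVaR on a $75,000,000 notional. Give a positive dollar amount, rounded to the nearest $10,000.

$4,390,000

σ_{10d} = 0.791% × √10 = 2.501%.
ES multiplier = φ(z)/(1−α) = 0.058441/0.025 = 2.338.
ES = 2.501% × 2.338 = 5.847%; on $75,000,000: $4,385,250.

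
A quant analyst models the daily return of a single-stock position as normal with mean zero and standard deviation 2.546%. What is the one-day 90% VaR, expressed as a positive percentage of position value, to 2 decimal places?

At 90% one-sided, z = 1.282.
VaR = z·σ = 1.282 × 2.546% = 3.264%.

3.26%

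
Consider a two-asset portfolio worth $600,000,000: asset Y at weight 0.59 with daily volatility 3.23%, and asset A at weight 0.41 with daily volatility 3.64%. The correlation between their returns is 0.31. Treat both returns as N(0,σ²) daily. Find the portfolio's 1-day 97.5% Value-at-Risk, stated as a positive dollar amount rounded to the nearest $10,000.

$32,470,000

σ_p² = 0.59²·3.23² + 0.41²·3.64² + 2·0.31·0.59·0.41·3.23·3.64 = 7.6223 (%²).
σ_p = √7.6223 = 2.761%.
At 97.5%, z = 1.960.
VaR = 1.960 × 2.761% = 5.412%; on $600,000,000 that is $32,472,000.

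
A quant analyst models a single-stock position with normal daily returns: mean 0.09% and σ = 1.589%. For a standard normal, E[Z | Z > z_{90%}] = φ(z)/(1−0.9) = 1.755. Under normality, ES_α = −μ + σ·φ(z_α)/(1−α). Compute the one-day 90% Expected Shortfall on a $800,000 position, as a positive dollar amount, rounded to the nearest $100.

$21,600

ES = −(0.09%) + 1.589% × 1.755 = 2.699%.
On $800,000: 0.02699 × $800,000 = $21,592.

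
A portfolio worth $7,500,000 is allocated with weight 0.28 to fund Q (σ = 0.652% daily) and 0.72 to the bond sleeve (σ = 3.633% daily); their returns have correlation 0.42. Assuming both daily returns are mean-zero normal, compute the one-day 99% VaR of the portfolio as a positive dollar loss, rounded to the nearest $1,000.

$471,000

σ_p² = 0.28²·0.652² + 0.72²·3.633² + 2·0.42·0.28·0.72·0.652·3.633 = 7.2767 (%²).
σ_p = √7.2767 = 2.698%.
At 99%, z = 2.326.
VaR = 2.326 × 2.698% = 6.276%; on $7,500,000 that is $470,700.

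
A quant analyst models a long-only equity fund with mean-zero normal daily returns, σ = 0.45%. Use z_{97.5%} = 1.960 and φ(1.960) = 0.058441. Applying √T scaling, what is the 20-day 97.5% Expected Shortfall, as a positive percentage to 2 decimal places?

4.70%

σ_{20d} = 0.45% × √20 = 2.012%.
ES multiplier = φ(z)/(1−α) = 0.058441/0.025 = 2.338.
ES = 2.012% × 2.338 = 4.704%.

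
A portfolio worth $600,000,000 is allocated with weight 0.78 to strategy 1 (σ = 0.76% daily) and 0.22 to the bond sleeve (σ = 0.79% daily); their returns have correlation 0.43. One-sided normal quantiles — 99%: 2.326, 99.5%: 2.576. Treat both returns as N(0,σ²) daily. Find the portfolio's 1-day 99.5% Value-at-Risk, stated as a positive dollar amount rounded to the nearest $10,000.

$10,600,000

σ_p² = 0.78²·0.76² + 0.22²·0.79² + 2·0.43·0.78·0.22·0.76·0.79 = 0.4702 (%²).
σ_p = √0.4702 = 0.686%.
VaR = 2.576 × 0.686% = 1.767%; on $600,000,000 that is $10,602,000.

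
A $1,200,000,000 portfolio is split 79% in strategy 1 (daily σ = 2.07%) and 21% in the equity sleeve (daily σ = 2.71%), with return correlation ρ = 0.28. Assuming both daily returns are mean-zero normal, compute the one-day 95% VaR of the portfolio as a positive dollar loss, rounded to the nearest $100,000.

$37,000,000

σ_p² = 0.79²·2.07² + 0.21²·2.71² + 2·0.28·0.79·0.21·2.07·2.71 = 3.5192 (%²).
σ_p = √3.5192 = 1.876%.
At 95%, z = 1.645.
VaR = 1.645 × 1.876% = 3.086%; on $1,200,000,000 that is $37,032,000.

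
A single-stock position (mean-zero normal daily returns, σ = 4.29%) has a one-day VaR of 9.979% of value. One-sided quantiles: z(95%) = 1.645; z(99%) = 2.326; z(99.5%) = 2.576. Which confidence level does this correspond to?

Implied z = VaR/σ = 9.979 / 4.29 = 2.326.
This matches z(99%) = 2.326.

99%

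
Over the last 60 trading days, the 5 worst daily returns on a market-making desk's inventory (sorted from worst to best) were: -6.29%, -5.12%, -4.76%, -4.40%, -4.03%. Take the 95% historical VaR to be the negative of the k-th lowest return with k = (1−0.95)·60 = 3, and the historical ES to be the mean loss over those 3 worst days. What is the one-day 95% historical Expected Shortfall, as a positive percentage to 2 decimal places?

The 3 worst returns sum to -16.17%.
ES = −(-16.17%) / 3 = 5.39%.

5.39%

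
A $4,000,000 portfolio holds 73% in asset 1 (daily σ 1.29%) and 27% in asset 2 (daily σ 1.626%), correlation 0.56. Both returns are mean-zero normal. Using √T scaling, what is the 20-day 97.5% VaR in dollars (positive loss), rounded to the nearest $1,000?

$435,000

σ_p = √(0.73²·1.29² + 0.27²·1.626² + 2·0.56·0.73·0.27·1.29·1.626) = 1.242%.
σ_{20d} = 1.242% × √20 = 5.554%.
z(97.5%) = 1.960.
VaR = 1.960 × 5.554% = 10.886%; on $4,000,000 that is $435,440.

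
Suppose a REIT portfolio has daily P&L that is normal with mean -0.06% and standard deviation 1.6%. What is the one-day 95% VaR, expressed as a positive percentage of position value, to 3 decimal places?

2.692%

At 95% one-sided, z = 1.645.
VaR = −μ + z·σ = −(-0.06%) + 1.645 × 1.6% = 2.692%.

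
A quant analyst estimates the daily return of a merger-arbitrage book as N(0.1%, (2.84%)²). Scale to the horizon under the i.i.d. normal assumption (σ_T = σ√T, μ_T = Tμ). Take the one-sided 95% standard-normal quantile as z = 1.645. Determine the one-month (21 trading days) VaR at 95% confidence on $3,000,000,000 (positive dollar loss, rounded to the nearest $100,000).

$579,300,000

σ_{21d} = 2.84% × √21 = 13.015%; μ_{21d} = 21 × 0.1% = 2.100%.
VaR = −(2.100%) + 1.645 × 13.015% = 19.310%.
On $3,000,000,000: 0.19310 × $3,000,000,000 = $579,300,000.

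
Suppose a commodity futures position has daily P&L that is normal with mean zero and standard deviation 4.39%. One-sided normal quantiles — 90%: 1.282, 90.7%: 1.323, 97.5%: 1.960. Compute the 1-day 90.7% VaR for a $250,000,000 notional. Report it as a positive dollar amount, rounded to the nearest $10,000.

$14,520,000

VaR = z·σ = 1.323 × 4.39% = 5.808%.
On $250,000,000: 0.05808 × $250,000,000 = $14,520,000.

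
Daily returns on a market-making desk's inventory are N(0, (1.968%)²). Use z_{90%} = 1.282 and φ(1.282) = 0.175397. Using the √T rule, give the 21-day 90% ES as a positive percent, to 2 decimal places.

σ_{21d} = 1.968% × √21 = 9.019%.
ES multiplier = φ(z)/(1−α) = 0.175397/0.1 = 1.754.
ES = 9.019% × 1.754 = 15.819%.

15.82%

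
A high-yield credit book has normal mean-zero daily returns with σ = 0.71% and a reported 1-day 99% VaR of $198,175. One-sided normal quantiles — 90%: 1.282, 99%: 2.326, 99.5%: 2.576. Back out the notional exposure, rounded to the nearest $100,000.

$12,000,000

VaR as a fraction of value: z·σ = 2.326 × 0.71% = 1.65146%.
Position = $198,175 / 0.0165146 = $11,999,988.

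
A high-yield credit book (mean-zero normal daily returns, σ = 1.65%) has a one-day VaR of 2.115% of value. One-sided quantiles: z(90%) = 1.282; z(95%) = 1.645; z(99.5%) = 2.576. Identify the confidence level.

Implied z = VaR/σ = 2.115 / 1.65 = 1.282.
This matches z(90%) = 1.282.

90%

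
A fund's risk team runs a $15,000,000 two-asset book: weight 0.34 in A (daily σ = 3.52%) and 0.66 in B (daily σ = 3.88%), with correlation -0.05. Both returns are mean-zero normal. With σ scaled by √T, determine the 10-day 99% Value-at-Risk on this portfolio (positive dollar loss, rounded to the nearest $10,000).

σ_p = √(0.34²·3.52² + 0.66²·3.88² + 2·-0.05·0.34·0.66·3.52·3.88) = 2.772%.
σ_{10d} = 2.772% × √10 = 8.766%.
z(99%) = 2.326.
VaR = 2.326 × 8.766% = 20.390%; on $15,000,000 that is $3,058,500.

$3,060,000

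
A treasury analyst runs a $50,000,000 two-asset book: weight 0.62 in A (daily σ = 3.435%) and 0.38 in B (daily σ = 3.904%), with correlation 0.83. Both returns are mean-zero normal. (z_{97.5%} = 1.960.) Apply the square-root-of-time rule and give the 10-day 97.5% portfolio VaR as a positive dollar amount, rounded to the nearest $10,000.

$10,730,000

σ_p = √(0.62²·3.435² + 0.38²·3.904² + 2·0.83·0.62·0.38·3.435·3.904) = 3.461%.
σ_{10d} = 3.461% × √10 = 10.945%.
VaR = 1.960 × 10.945% = 21.452%; on $50,000,000 that is $10,726,000.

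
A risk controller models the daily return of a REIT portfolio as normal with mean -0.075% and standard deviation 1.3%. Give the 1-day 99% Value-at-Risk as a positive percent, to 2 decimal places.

3.10%

At 99% one-sided, z = 2.326.
VaR = −μ + z·σ = −(-0.075%) + 2.326 × 1.3% = 3.099%.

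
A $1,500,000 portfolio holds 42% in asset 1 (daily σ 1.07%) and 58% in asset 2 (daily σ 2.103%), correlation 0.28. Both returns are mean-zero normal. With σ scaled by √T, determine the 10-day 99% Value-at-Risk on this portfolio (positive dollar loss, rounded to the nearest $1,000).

$156,000

σ_p = √(0.42²·1.07² + 0.58²·2.103² + 2·0.28·0.42·0.58·1.07·2.103) = 1.413%.
σ_{10d} = 1.413% × √10 = 4.468%.
z(99%) = 2.326.
VaR = 2.326 × 4.468% = 10.393%; on $1,500,000 that is $155,895.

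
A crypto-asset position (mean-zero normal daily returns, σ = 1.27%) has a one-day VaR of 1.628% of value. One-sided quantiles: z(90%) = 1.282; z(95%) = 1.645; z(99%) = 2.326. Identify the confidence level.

90%

Implied z = VaR/σ = 1.628 / 1.27 = 1.282.
This matches z(90%) = 1.282.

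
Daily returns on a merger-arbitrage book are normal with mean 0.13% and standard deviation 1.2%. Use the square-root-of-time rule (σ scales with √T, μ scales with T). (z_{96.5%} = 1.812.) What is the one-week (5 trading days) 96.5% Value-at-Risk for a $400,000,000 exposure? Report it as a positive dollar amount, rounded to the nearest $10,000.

σ_{5d} = 1.2% × √5 = 2.683%; μ_{5d} = 5 × 0.13% = 0.650%.
VaR = −(0.650%) + 1.812 × 2.683% = 4.212%.
On $400,000,000: 0.04212 × $400,000,000 = $16,848,000.

$16,850,000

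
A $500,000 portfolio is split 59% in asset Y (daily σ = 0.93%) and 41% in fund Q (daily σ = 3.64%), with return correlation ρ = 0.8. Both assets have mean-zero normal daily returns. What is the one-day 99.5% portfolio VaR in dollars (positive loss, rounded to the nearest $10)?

$25,230

σ_p² = 0.59²·0.93² + 0.41²·3.64² + 2·0.8·0.59·0.41·0.93·3.64 = 3.8385 (%²).
σ_p = √3.8385 = 1.959%.
At 99.5%, z = 2.576.
VaR = 2.576 × 1.959% = 5.046%; on $500,000 that is $25,230.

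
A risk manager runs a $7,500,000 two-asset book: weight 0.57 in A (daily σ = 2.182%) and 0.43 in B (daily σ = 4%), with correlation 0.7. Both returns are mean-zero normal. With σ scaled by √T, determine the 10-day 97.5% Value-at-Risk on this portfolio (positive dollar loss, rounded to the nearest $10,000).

σ_p = √(0.57²·2.182² + 0.43²·4² + 2·0.7·0.57·0.43·2.182·4) = 2.739%.
σ_{10d} = 2.739% × √10 = 8.661%.
z(97.5%) = 1.960.
VaR = 1.960 × 8.661% = 16.976%; on $7,500,000 that is $1,273,200.

$1,270,000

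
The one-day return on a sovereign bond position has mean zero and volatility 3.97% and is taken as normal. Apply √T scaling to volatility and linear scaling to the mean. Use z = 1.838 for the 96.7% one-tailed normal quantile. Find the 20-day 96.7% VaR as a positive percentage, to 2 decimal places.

σ_{20d} = 3.97% × √20 = 17.754%.
VaR = 1.838 × 17.754% = 32.632%.

32.63%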